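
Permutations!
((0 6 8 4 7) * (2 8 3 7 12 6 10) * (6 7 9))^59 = (0 8 7 2 12 10 4)(3 6 9)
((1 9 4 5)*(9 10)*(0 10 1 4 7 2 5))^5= (0 5 7 10 4 2 9)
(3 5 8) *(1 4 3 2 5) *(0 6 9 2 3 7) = (0 6 9 2 5 8 3 1 4 7) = [6, 4, 5, 1, 7, 8, 9, 0, 3, 2]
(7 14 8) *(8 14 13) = [0, 1, 2, 3, 4, 5, 6, 13, 7, 9, 10, 11, 12, 8, 14] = (14)(7 13 8)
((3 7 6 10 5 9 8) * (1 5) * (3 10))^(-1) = (1 10 8 9 5)(3 6 7)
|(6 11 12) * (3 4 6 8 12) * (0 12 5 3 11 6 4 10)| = 6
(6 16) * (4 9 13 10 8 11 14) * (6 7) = [0, 1, 2, 3, 9, 5, 16, 6, 11, 13, 8, 14, 12, 10, 4, 15, 7] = (4 9 13 10 8 11 14)(6 16 7)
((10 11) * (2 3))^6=(11)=((2 3)(10 11))^6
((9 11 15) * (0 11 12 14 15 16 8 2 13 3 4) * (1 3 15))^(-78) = (16)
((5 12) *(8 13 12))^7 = ((5 8 13 12))^7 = (5 12 13 8)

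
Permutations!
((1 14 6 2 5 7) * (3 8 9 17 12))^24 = ((1 14 6 2 5 7)(3 8 9 17 12))^24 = (3 12 17 9 8)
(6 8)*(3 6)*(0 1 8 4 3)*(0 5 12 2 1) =(1 8 5 12 2)(3 6 4) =[0, 8, 1, 6, 3, 12, 4, 7, 5, 9, 10, 11, 2]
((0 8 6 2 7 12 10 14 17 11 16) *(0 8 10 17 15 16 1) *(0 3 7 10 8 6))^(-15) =(0 8)(1 12)(2 15)(3 17)(6 14)(7 11)(10 16)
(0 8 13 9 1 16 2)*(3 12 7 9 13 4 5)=(0 8 4 5 3 12 7 9 1 16 2)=[8, 16, 0, 12, 5, 3, 6, 9, 4, 1, 10, 11, 7, 13, 14, 15, 2]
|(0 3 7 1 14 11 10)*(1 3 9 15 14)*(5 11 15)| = |(0 9 5 11 10)(3 7)(14 15)| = 10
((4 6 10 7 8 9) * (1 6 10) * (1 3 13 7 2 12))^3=(1 13 9 2 6 7 4 12 3 8 10)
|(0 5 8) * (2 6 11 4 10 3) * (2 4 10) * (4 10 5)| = 14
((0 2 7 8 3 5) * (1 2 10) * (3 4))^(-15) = (0 2 4)(1 8 5)(3 10 7)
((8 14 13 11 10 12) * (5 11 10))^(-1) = ((5 11)(8 14 13 10 12))^(-1) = (5 11)(8 12 10 13 14)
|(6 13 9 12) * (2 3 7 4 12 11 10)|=10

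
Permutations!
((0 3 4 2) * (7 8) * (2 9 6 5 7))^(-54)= ((0 3 4 9 6 5 7 8 2))^(-54)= (9)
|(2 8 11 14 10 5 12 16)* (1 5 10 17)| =|(1 5 12 16 2 8 11 14 17)| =9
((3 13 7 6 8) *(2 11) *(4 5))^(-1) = ((2 11)(3 13 7 6 8)(4 5))^(-1) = (2 11)(3 8 6 7 13)(4 5)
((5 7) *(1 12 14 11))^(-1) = ((1 12 14 11)(5 7))^(-1) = (1 11 14 12)(5 7)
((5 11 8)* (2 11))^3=(2 5 8 11)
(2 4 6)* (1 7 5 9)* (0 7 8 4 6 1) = (0 7 5 9)(1 8 4)(2 6) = [7, 8, 6, 3, 1, 9, 2, 5, 4, 0]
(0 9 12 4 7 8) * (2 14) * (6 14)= (0 9 12 4 7 8)(2 6 14)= [9, 1, 6, 3, 7, 5, 14, 8, 0, 12, 10, 11, 4, 13, 2]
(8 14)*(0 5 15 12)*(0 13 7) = [5, 1, 2, 3, 4, 15, 6, 0, 14, 9, 10, 11, 13, 7, 8, 12] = (0 5 15 12 13 7)(8 14)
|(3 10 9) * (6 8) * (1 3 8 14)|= 7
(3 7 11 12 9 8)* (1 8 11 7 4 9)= [0, 8, 2, 4, 9, 5, 6, 7, 3, 11, 10, 12, 1]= (1 8 3 4 9 11 12)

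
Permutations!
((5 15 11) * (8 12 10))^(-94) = (5 11 15)(8 10 12) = ((5 15 11)(8 12 10))^(-94)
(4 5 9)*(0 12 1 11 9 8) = (0 12 1 11 9 4 5 8) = [12, 11, 2, 3, 5, 8, 6, 7, 0, 4, 10, 9, 1]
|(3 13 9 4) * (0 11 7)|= |(0 11 7)(3 13 9 4)|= 12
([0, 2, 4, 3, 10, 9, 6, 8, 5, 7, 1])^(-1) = [0, 10, 1, 3, 2, 8, 6, 9, 7, 5, 4]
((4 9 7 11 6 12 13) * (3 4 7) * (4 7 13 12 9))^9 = (13)(3 9 6 11 7)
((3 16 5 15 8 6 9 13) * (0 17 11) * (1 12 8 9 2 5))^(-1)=(0 11 17)(1 16 3 13 9 15 5 2 6 8 12)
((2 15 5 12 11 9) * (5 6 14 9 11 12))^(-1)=(2 9 14 6 15)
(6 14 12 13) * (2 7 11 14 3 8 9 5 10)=(2 7 11 14 12 13 6 3 8 9 5 10)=[0, 1, 7, 8, 4, 10, 3, 11, 9, 5, 2, 14, 13, 6, 12]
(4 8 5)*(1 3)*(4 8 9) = [0, 3, 2, 1, 9, 8, 6, 7, 5, 4] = (1 3)(4 9)(5 8)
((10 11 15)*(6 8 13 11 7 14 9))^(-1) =(6 9 14 7 10 15 11 13 8)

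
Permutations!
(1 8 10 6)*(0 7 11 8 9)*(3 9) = (0 7 11 8 10 6 1 3 9) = [7, 3, 2, 9, 4, 5, 1, 11, 10, 0, 6, 8]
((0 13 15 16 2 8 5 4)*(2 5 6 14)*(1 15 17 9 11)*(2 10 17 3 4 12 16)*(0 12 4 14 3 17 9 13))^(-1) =((1 15 2 8 6 3 14 10 9 11)(4 12 16 5)(13 17))^(-1) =(1 11 9 10 14 3 6 8 2 15)(4 5 16 12)(13 17)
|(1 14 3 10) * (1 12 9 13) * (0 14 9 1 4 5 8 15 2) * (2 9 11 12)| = |(0 14 3 10 2)(1 11 12)(4 5 8 15 9 13)| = 30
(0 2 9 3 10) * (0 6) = (0 2 9 3 10 6) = [2, 1, 9, 10, 4, 5, 0, 7, 8, 3, 6]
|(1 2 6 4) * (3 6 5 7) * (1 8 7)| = |(1 2 5)(3 6 4 8 7)| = 15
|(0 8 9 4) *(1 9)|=5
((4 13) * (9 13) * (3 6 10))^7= (3 6 10)(4 9 13)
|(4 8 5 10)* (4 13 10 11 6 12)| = 6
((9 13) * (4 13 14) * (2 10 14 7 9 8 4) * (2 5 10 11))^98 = (4 8 13)(5 14 10)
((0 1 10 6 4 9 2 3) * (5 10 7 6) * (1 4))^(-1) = (0 3 2 9 4)(1 6 7)(5 10)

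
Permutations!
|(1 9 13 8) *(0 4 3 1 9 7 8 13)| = 7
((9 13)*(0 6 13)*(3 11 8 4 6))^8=((0 3 11 8 4 6 13 9))^8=(13)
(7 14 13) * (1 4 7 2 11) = (1 4 7 14 13 2 11) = [0, 4, 11, 3, 7, 5, 6, 14, 8, 9, 10, 1, 12, 2, 13]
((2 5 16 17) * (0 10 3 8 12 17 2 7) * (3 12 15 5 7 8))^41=(0 10 12 17 8 15 5 16 2 7)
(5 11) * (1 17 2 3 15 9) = (1 17 2 3 15 9)(5 11) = [0, 17, 3, 15, 4, 11, 6, 7, 8, 1, 10, 5, 12, 13, 14, 9, 16, 2]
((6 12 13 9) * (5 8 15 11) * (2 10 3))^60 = ((2 10 3)(5 8 15 11)(6 12 13 9))^60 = (15)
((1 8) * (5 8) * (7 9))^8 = (9)(1 8 5) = ((1 5 8)(7 9))^8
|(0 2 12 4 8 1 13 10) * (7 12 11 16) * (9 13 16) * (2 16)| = 12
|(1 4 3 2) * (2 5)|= |(1 4 3 5 2)|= 5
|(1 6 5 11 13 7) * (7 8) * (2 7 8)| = 7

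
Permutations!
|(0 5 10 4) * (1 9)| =4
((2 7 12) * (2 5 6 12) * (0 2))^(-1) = (0 7 2)(5 12 6) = ((0 2 7)(5 6 12))^(-1)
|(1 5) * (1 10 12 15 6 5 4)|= 10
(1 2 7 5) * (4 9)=(1 2 7 5)(4 9)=[0, 2, 7, 3, 9, 1, 6, 5, 8, 4]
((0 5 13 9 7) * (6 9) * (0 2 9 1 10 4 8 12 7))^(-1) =((0 5 13 6 1 10 4 8 12 7 2 9))^(-1) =(0 9 2 7 12 8 4 10 1 6 13 5)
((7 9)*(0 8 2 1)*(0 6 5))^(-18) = ((0 8 2 1 6 5)(7 9))^(-18) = (9)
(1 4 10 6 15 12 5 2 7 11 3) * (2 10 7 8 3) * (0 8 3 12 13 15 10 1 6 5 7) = (0 8 12 7 11 2 3 6 10 5 1 4)(13 15) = [8, 4, 3, 6, 0, 1, 10, 11, 12, 9, 5, 2, 7, 15, 14, 13]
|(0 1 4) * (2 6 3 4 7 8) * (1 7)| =|(0 7 8 2 6 3 4)| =7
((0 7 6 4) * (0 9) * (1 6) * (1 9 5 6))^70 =((0 7 9)(4 5 6))^70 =(0 7 9)(4 5 6)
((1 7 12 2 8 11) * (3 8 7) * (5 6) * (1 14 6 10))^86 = (1 5 14 8)(2 12 7)(3 10 6 11)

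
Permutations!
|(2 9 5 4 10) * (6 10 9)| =|(2 6 10)(4 9 5)| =3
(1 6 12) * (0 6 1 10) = (0 6 12 10) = [6, 1, 2, 3, 4, 5, 12, 7, 8, 9, 0, 11, 10]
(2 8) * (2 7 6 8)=(6 8 7)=[0, 1, 2, 3, 4, 5, 8, 6, 7]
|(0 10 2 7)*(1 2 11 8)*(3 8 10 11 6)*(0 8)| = 20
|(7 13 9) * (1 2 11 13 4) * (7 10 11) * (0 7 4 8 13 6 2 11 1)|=11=|(0 7 8 13 9 10 1 11 6 2 4)|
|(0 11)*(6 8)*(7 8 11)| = 5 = |(0 7 8 6 11)|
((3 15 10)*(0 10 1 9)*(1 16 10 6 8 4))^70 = (0 1 8)(3 16)(4 6 9)(10 15) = ((0 6 8 4 1 9)(3 15 16 10))^70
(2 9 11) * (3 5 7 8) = (2 9 11)(3 5 7 8) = [0, 1, 9, 5, 4, 7, 6, 8, 3, 11, 10, 2]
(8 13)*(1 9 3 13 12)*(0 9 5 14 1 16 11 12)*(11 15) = (0 9 3 13 8)(1 5 14)(11 12 16 15) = [9, 5, 2, 13, 4, 14, 6, 7, 0, 3, 10, 12, 16, 8, 1, 11, 15]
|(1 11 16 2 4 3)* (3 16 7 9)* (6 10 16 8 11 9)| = 24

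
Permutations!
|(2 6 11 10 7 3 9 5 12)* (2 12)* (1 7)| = 9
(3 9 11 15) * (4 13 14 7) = (3 9 11 15)(4 13 14 7) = [0, 1, 2, 9, 13, 5, 6, 4, 8, 11, 10, 15, 12, 14, 7, 3]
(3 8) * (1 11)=(1 11)(3 8)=[0, 11, 2, 8, 4, 5, 6, 7, 3, 9, 10, 1]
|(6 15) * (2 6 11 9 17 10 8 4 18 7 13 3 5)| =|(2 6 15 11 9 17 10 8 4 18 7 13 3 5)| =14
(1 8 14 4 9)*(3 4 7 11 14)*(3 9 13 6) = [0, 8, 2, 4, 13, 5, 3, 11, 9, 1, 10, 14, 12, 6, 7] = (1 8 9)(3 4 13 6)(7 11 14)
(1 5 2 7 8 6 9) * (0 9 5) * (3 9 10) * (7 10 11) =(0 11 7 8 6 5 2 10 3 9 1) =[11, 0, 10, 9, 4, 2, 5, 8, 6, 1, 3, 7]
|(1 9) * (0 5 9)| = |(0 5 9 1)| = 4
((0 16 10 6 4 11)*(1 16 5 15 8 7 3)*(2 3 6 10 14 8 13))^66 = (0 7 1 15 4 14 2)(3 5 6 16 13 11 8)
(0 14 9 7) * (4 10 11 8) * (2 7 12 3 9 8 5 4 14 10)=(0 10 11 5 4 2 7)(3 9 12)(8 14)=[10, 1, 7, 9, 2, 4, 6, 0, 14, 12, 11, 5, 3, 13, 8]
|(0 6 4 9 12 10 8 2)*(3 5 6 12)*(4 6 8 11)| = |(0 12 10 11 4 9 3 5 8 2)| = 10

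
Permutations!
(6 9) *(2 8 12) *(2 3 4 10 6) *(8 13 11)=(2 13 11 8 12 3 4 10 6 9)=[0, 1, 13, 4, 10, 5, 9, 7, 12, 2, 6, 8, 3, 11]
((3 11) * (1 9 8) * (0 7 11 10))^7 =(0 11 10 7 3)(1 9 8)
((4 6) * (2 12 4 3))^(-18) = (2 4 3 12 6)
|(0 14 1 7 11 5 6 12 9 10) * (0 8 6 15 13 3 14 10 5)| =14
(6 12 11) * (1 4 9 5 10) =[0, 4, 2, 3, 9, 10, 12, 7, 8, 5, 1, 6, 11] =(1 4 9 5 10)(6 12 11)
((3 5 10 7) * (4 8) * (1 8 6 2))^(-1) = ((1 8 4 6 2)(3 5 10 7))^(-1) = (1 2 6 4 8)(3 7 10 5)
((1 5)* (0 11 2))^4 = (0 11 2) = ((0 11 2)(1 5))^4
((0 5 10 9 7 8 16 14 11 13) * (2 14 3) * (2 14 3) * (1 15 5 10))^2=(0 9 8 2 14 13 10 7 16 3 11)(1 5 15)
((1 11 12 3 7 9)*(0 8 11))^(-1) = (0 1 9 7 3 12 11 8)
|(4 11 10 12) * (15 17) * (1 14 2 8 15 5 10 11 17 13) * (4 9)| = |(1 14 2 8 15 13)(4 17 5 10 12 9)| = 6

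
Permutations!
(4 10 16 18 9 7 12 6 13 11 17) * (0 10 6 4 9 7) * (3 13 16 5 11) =[10, 1, 2, 13, 6, 11, 16, 12, 8, 0, 5, 17, 4, 3, 14, 15, 18, 9, 7] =(0 10 5 11 17 9)(3 13)(4 6 16 18 7 12)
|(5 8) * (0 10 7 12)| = 4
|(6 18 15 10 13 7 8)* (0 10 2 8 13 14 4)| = |(0 10 14 4)(2 8 6 18 15)(7 13)| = 20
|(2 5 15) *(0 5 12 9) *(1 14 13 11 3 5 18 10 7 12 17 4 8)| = 66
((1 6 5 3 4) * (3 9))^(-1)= (1 4 3 9 5 6)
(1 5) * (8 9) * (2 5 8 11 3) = (1 8 9 11 3 2 5) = [0, 8, 5, 2, 4, 1, 6, 7, 9, 11, 10, 3]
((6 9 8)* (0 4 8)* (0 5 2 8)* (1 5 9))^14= (9)(1 6 8 2 5)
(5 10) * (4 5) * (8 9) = (4 5 10)(8 9) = [0, 1, 2, 3, 5, 10, 6, 7, 9, 8, 4]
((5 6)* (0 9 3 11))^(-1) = (0 11 3 9)(5 6)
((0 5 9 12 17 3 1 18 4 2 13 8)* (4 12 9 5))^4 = ((0 4 2 13 8)(1 18 12 17 3))^4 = (0 8 13 2 4)(1 3 17 12 18)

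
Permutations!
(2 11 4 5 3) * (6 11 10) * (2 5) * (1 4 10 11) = (1 4 2 11 10 6)(3 5) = [0, 4, 11, 5, 2, 3, 1, 7, 8, 9, 6, 10]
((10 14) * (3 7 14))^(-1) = ((3 7 14 10))^(-1) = (3 10 14 7)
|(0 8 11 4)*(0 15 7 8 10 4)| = 7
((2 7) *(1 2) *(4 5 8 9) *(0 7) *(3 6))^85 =((0 7 1 2)(3 6)(4 5 8 9))^85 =(0 7 1 2)(3 6)(4 5 8 9)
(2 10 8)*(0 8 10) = (10)(0 8 2) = [8, 1, 0, 3, 4, 5, 6, 7, 2, 9, 10]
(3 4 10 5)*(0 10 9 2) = (0 10 5 3 4 9 2) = [10, 1, 0, 4, 9, 3, 6, 7, 8, 2, 5]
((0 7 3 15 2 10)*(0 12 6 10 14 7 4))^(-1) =((0 4)(2 14 7 3 15)(6 10 12))^(-1) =(0 4)(2 15 3 7 14)(6 12 10)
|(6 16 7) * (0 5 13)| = |(0 5 13)(6 16 7)| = 3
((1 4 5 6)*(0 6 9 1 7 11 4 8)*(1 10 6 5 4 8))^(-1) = (0 8 11 7 6 10 9 5)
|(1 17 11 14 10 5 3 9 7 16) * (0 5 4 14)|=9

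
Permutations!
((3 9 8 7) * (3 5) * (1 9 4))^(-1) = (1 4 3 5 7 8 9)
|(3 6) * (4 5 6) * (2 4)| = |(2 4 5 6 3)| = 5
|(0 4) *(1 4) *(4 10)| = 4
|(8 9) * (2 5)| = 2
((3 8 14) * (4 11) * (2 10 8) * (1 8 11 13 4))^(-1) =((1 8 14 3 2 10 11)(4 13))^(-1) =(1 11 10 2 3 14 8)(4 13)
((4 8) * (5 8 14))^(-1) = (4 8 5 14)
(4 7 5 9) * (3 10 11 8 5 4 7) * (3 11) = (3 10)(4 11 8 5 9 7) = [0, 1, 2, 10, 11, 9, 6, 4, 5, 7, 3, 8]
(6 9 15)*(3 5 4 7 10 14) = (3 5 4 7 10 14)(6 9 15) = [0, 1, 2, 5, 7, 4, 9, 10, 8, 15, 14, 11, 12, 13, 3, 6]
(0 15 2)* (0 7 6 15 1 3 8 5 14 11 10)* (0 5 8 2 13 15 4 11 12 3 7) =(0 1 7 6 4 11 10 5 14 12 3 2)(13 15) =[1, 7, 0, 2, 11, 14, 4, 6, 8, 9, 5, 10, 3, 15, 12, 13]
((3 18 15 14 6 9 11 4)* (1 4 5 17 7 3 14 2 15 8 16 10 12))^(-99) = (1 5 16 6 3)(2 15)(4 17 10 9 18)(7 12 11 8 14)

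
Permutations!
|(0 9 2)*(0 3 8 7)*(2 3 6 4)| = 15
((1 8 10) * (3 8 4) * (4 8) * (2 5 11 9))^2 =(1 10 8)(2 11)(5 9) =((1 8 10)(2 5 11 9)(3 4))^2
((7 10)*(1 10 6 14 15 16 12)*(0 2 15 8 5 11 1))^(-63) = ((0 2 15 16 12)(1 10 7 6 14 8 5 11))^(-63) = (0 15 12 2 16)(1 10 7 6 14 8 5 11)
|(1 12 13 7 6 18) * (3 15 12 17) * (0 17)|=|(0 17 3 15 12 13 7 6 18 1)|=10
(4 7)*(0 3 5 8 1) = (0 3 5 8 1)(4 7) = [3, 0, 2, 5, 7, 8, 6, 4, 1]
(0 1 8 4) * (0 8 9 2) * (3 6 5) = [1, 9, 0, 6, 8, 3, 5, 7, 4, 2] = (0 1 9 2)(3 6 5)(4 8)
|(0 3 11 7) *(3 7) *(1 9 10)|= 6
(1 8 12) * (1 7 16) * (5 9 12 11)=(1 8 11 5 9 12 7 16)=[0, 8, 2, 3, 4, 9, 6, 16, 11, 12, 10, 5, 7, 13, 14, 15, 1]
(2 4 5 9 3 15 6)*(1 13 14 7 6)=(1 13 14 7 6 2 4 5 9 3 15)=[0, 13, 4, 15, 5, 9, 2, 6, 8, 3, 10, 11, 12, 14, 7, 1]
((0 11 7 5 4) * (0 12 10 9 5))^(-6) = (4 5 9 10 12)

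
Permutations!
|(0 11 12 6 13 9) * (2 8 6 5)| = 9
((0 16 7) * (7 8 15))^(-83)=((0 16 8 15 7))^(-83)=(0 8 7 16 15)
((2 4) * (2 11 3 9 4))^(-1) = ((3 9 4 11))^(-1) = (3 11 4 9)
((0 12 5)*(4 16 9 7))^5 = (0 5 12)(4 16 9 7)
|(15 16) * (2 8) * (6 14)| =2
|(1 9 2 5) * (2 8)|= 5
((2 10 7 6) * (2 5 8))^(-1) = (2 8 5 6 7 10)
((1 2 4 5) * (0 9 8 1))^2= ((0 9 8 1 2 4 5))^2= (0 8 2 5 9 1 4)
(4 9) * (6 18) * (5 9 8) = (4 8 5 9)(6 18) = [0, 1, 2, 3, 8, 9, 18, 7, 5, 4, 10, 11, 12, 13, 14, 15, 16, 17, 6]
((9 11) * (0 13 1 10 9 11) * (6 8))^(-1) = (0 9 10 1 13)(6 8) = ((0 13 1 10 9)(6 8))^(-1)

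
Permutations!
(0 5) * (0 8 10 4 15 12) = [5, 1, 2, 3, 15, 8, 6, 7, 10, 9, 4, 11, 0, 13, 14, 12] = (0 5 8 10 4 15 12)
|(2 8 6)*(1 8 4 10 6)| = |(1 8)(2 4 10 6)| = 4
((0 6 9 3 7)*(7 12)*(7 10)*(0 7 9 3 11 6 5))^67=((0 5)(3 12 10 9 11 6))^67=(0 5)(3 12 10 9 11 6)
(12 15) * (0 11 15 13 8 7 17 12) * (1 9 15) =(0 11 1 9 15)(7 17 12 13 8) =[11, 9, 2, 3, 4, 5, 6, 17, 7, 15, 10, 1, 13, 8, 14, 0, 16, 12]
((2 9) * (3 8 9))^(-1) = (2 9 8 3)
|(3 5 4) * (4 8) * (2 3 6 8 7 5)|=6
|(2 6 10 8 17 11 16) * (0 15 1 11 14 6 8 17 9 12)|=|(0 15 1 11 16 2 8 9 12)(6 10 17 14)|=36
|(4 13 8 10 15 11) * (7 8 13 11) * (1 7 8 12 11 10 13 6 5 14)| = 12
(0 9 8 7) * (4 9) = [4, 1, 2, 3, 9, 5, 6, 0, 7, 8] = (0 4 9 8 7)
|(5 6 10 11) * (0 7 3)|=|(0 7 3)(5 6 10 11)|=12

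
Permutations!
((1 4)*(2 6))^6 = (6) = ((1 4)(2 6))^6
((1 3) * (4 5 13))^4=(4 5 13)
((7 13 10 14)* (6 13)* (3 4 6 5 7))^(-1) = (3 14 10 13 6 4)(5 7)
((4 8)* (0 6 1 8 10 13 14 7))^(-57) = (0 13 8)(1 7 10)(4 6 14)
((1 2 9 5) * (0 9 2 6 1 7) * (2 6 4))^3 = (0 7 5 9)(1 6 2 4)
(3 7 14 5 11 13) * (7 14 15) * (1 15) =(1 15 7)(3 14 5 11 13) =[0, 15, 2, 14, 4, 11, 6, 1, 8, 9, 10, 13, 12, 3, 5, 7]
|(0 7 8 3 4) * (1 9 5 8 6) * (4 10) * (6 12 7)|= 18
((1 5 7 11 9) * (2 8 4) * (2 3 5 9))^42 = ((1 9)(2 8 4 3 5 7 11))^42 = (11)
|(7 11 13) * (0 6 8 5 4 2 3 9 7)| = |(0 6 8 5 4 2 3 9 7 11 13)| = 11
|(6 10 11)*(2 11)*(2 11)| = 3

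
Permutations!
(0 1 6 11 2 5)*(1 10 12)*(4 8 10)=(0 4 8 10 12 1 6 11 2 5)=[4, 6, 5, 3, 8, 0, 11, 7, 10, 9, 12, 2, 1]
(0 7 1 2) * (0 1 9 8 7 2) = (0 2 1)(7 9 8) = [2, 0, 1, 3, 4, 5, 6, 9, 7, 8]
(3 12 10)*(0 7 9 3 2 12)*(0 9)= [7, 1, 12, 9, 4, 5, 6, 0, 8, 3, 2, 11, 10]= (0 7)(2 12 10)(3 9)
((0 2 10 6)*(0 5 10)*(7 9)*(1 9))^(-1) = ((0 2)(1 9 7)(5 10 6))^(-1) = (0 2)(1 7 9)(5 6 10)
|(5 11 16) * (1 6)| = |(1 6)(5 11 16)| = 6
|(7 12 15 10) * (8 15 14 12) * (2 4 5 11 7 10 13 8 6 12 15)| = 11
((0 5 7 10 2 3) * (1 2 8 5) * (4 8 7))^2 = (10)(0 2)(1 3)(4 5 8)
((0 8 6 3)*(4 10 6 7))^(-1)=((0 8 7 4 10 6 3))^(-1)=(0 3 6 10 4 7 8)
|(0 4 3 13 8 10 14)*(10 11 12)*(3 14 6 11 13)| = |(0 4 14)(6 11 12 10)(8 13)| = 12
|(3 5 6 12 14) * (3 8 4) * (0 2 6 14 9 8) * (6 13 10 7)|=|(0 2 13 10 7 6 12 9 8 4 3 5 14)|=13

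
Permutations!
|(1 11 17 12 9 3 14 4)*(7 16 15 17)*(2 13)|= 22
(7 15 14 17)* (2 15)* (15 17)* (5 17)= (2 5 17 7)(14 15)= [0, 1, 5, 3, 4, 17, 6, 2, 8, 9, 10, 11, 12, 13, 15, 14, 16, 7]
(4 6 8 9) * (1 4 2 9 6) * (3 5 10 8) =(1 4)(2 9)(3 5 10 8 6) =[0, 4, 9, 5, 1, 10, 3, 7, 6, 2, 8]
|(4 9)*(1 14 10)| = 6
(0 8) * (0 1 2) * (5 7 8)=(0 5 7 8 1 2)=[5, 2, 0, 3, 4, 7, 6, 8, 1]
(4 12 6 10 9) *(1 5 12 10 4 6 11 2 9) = (1 5 12 11 2 9 6 4 10) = [0, 5, 9, 3, 10, 12, 4, 7, 8, 6, 1, 2, 11]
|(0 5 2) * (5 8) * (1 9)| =4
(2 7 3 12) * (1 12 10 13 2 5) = [0, 12, 7, 10, 4, 1, 6, 3, 8, 9, 13, 11, 5, 2] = (1 12 5)(2 7 3 10 13)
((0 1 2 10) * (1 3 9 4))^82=((0 3 9 4 1 2 10))^82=(0 2 4 3 10 1 9)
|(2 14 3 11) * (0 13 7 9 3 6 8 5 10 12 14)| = |(0 13 7 9 3 11 2)(5 10 12 14 6 8)| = 42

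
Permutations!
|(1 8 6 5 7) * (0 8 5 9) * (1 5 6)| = 10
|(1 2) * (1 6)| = |(1 2 6)| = 3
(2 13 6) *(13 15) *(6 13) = (2 15 6) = [0, 1, 15, 3, 4, 5, 2, 7, 8, 9, 10, 11, 12, 13, 14, 6]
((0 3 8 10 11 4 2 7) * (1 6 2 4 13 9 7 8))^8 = (0 13 8 1 7 11 2 3 9 10 6)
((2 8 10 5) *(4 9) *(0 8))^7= ((0 8 10 5 2)(4 9))^7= (0 10 2 8 5)(4 9)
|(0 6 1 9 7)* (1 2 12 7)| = 10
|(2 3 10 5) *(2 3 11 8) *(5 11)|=|(2 5 3 10 11 8)|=6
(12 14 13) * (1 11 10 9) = (1 11 10 9)(12 14 13) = [0, 11, 2, 3, 4, 5, 6, 7, 8, 1, 9, 10, 14, 12, 13]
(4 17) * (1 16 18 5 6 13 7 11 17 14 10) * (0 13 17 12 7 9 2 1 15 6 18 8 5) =(0 13 9 2 1 16 8 5 18)(4 14 10 15 6 17)(7 11 12) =[13, 16, 1, 3, 14, 18, 17, 11, 5, 2, 15, 12, 7, 9, 10, 6, 8, 4, 0]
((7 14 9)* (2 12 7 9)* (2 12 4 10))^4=(2 4 10)(7 14 12)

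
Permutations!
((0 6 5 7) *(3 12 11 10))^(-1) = (0 7 5 6)(3 10 11 12)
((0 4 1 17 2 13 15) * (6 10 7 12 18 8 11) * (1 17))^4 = (0 13 17)(2 4 15)(6 18 10 8 7 11 12)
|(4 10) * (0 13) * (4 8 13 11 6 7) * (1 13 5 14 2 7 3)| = 42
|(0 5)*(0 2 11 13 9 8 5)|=6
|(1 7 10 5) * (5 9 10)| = |(1 7 5)(9 10)| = 6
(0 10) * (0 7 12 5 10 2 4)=[2, 1, 4, 3, 0, 10, 6, 12, 8, 9, 7, 11, 5]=(0 2 4)(5 10 7 12)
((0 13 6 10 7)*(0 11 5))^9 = (0 6 7 5 13 10 11)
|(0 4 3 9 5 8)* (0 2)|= 7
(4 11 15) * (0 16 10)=(0 16 10)(4 11 15)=[16, 1, 2, 3, 11, 5, 6, 7, 8, 9, 0, 15, 12, 13, 14, 4, 10]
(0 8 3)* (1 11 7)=(0 8 3)(1 11 7)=[8, 11, 2, 0, 4, 5, 6, 1, 3, 9, 10, 7]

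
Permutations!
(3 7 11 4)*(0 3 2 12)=(0 3 7 11 4 2 12)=[3, 1, 12, 7, 2, 5, 6, 11, 8, 9, 10, 4, 0]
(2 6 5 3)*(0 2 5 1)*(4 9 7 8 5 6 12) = (0 2 12 4 9 7 8 5 3 6 1) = [2, 0, 12, 6, 9, 3, 1, 8, 5, 7, 10, 11, 4]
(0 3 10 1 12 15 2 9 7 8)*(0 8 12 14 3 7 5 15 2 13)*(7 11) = (0 11 7 12 2 9 5 15 13)(1 14 3 10) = [11, 14, 9, 10, 4, 15, 6, 12, 8, 5, 1, 7, 2, 0, 3, 13]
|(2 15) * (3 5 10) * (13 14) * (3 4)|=4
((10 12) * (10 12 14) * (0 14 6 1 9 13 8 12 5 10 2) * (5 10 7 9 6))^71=(0 2 14)(1 6)(5 7 9 13 8 12 10)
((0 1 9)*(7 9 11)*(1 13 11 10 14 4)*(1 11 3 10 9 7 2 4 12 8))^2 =((0 13 3 10 14 12 8 1 9)(2 4 11))^2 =(0 3 14 8 9 13 10 12 1)(2 11 4)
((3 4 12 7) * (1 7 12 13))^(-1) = (1 13 4 3 7)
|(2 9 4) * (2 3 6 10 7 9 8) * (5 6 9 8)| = 6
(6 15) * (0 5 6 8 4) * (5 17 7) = [17, 1, 2, 3, 0, 6, 15, 5, 4, 9, 10, 11, 12, 13, 14, 8, 16, 7] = (0 17 7 5 6 15 8 4)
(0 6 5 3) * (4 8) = (0 6 5 3)(4 8) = [6, 1, 2, 0, 8, 3, 5, 7, 4]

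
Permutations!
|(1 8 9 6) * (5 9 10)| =|(1 8 10 5 9 6)| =6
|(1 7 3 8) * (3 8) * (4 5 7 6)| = 6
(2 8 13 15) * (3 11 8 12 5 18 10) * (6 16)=(2 12 5 18 10 3 11 8 13 15)(6 16)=[0, 1, 12, 11, 4, 18, 16, 7, 13, 9, 3, 8, 5, 15, 14, 2, 6, 17, 10]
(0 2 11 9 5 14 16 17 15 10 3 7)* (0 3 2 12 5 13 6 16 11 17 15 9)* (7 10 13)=(0 12 5 14 11)(2 17 9 7 3 10)(6 16 15 13)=[12, 1, 17, 10, 4, 14, 16, 3, 8, 7, 2, 0, 5, 6, 11, 13, 15, 9]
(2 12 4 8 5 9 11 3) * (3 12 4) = (2 4 8 5 9 11 12 3) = [0, 1, 4, 2, 8, 9, 6, 7, 5, 11, 10, 12, 3]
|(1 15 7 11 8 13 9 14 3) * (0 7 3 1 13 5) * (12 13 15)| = |(0 7 11 8 5)(1 12 13 9 14)(3 15)| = 10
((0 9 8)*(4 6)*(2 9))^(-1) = ((0 2 9 8)(4 6))^(-1) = (0 8 9 2)(4 6)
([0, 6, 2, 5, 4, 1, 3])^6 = (1 3)(5 6)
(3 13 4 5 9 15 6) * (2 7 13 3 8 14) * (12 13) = [0, 1, 7, 3, 5, 9, 8, 12, 14, 15, 10, 11, 13, 4, 2, 6] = (2 7 12 13 4 5 9 15 6 8 14)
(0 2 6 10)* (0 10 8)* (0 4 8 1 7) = [2, 7, 6, 3, 8, 5, 1, 0, 4, 9, 10] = (10)(0 2 6 1 7)(4 8)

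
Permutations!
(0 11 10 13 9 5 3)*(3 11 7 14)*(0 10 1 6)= (0 7 14 3 10 13 9 5 11 1 6)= [7, 6, 2, 10, 4, 11, 0, 14, 8, 5, 13, 1, 12, 9, 3]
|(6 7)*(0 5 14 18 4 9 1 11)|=8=|(0 5 14 18 4 9 1 11)(6 7)|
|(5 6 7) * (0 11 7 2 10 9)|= |(0 11 7 5 6 2 10 9)|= 8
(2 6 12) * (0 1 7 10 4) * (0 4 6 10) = (0 1 7)(2 10 6 12) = [1, 7, 10, 3, 4, 5, 12, 0, 8, 9, 6, 11, 2]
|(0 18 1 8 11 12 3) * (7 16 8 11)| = 6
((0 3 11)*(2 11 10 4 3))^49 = ((0 2 11)(3 10 4))^49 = (0 2 11)(3 10 4)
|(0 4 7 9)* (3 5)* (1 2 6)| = 12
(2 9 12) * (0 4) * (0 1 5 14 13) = (0 4 1 5 14 13)(2 9 12) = [4, 5, 9, 3, 1, 14, 6, 7, 8, 12, 10, 11, 2, 0, 13]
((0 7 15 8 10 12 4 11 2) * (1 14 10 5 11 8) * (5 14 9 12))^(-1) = ((0 7 15 1 9 12 4 8 14 10 5 11 2))^(-1) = (0 2 11 5 10 14 8 4 12 9 1 15 7)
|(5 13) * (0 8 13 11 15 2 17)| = 8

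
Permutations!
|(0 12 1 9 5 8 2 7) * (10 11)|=|(0 12 1 9 5 8 2 7)(10 11)|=8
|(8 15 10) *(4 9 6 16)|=12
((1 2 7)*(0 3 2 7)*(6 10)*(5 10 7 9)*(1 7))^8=((0 3 2)(1 9 5 10 6))^8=(0 2 3)(1 10 9 6 5)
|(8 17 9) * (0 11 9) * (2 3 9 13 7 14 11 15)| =28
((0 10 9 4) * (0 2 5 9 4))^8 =((0 10 4 2 5 9))^8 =(0 4 5)(2 9 10)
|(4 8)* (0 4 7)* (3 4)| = 5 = |(0 3 4 8 7)|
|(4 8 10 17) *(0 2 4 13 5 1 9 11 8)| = 24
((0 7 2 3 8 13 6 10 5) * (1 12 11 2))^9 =(0 6 3 12)(1 5 13 2)(7 10 8 11) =((0 7 1 12 11 2 3 8 13 6 10 5))^9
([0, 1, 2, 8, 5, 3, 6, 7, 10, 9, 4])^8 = [0, 1, 2, 4, 8, 10, 6, 7, 5, 9, 3]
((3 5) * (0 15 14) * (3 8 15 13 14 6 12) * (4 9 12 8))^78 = (15)(3 9 5 12 4)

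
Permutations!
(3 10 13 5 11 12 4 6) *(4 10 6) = (3 6)(5 11 12 10 13) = [0, 1, 2, 6, 4, 11, 3, 7, 8, 9, 13, 12, 10, 5]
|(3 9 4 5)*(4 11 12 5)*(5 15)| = |(3 9 11 12 15 5)| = 6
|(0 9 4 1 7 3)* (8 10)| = 6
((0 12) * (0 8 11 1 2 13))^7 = ((0 12 8 11 1 2 13))^7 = (13)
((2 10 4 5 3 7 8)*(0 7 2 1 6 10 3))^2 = (0 8 6 4)(1 10 5 7)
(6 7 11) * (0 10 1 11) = (0 10 1 11 6 7) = [10, 11, 2, 3, 4, 5, 7, 0, 8, 9, 1, 6]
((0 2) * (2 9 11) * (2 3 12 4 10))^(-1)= (0 2 10 4 12 3 11 9)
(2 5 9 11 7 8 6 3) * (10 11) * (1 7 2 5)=[0, 7, 1, 5, 4, 9, 3, 8, 6, 10, 11, 2]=(1 7 8 6 3 5 9 10 11 2)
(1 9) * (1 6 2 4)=(1 9 6 2 4)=[0, 9, 4, 3, 1, 5, 2, 7, 8, 6]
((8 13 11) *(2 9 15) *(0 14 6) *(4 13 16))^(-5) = ((0 14 6)(2 9 15)(4 13 11 8 16))^(-5) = (16)(0 14 6)(2 9 15)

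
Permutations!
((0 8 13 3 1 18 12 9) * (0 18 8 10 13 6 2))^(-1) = (0 2 6 8 1 3 13 10)(9 12 18)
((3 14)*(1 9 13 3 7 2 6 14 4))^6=(1 9 13 3 4)(2 14)(6 7)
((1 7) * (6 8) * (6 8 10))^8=(10)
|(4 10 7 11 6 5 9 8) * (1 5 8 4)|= 9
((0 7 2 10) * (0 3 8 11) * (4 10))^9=((0 7 2 4 10 3 8 11))^9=(0 7 2 4 10 3 8 11)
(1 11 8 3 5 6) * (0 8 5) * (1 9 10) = (0 8 3)(1 11 5 6 9 10) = [8, 11, 2, 0, 4, 6, 9, 7, 3, 10, 1, 5]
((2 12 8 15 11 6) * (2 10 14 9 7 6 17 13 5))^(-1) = (2 5 13 17 11 15 8 12)(6 7 9 14 10)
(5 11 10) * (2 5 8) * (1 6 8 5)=(1 6 8 2)(5 11 10)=[0, 6, 1, 3, 4, 11, 8, 7, 2, 9, 5, 10]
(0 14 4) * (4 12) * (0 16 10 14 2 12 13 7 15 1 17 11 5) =(0 2 12 4 16 10 14 13 7 15 1 17 11 5) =[2, 17, 12, 3, 16, 0, 6, 15, 8, 9, 14, 5, 4, 7, 13, 1, 10, 11]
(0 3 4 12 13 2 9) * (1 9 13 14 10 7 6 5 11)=(0 3 4 12 14 10 7 6 5 11 1 9)(2 13)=[3, 9, 13, 4, 12, 11, 5, 6, 8, 0, 7, 1, 14, 2, 10]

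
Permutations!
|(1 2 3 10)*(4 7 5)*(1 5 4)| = 10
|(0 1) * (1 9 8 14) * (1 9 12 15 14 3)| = 8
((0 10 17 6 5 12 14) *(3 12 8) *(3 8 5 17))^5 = ((0 10 3 12 14)(6 17))^5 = (6 17)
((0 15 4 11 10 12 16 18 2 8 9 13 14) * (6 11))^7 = ((0 15 4 6 11 10 12 16 18 2 8 9 13 14))^7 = (0 16)(2 4)(6 8)(9 11)(10 13)(12 14)(15 18)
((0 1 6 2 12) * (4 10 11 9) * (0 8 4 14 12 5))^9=((0 1 6 2 5)(4 10 11 9 14 12 8))^9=(0 5 2 6 1)(4 11 14 8 10 9 12)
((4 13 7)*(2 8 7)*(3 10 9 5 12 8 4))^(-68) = (2 4 13)(3 9 12 7 10 5 8)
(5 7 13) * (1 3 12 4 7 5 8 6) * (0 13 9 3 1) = (0 13 8 6)(3 12 4 7 9) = [13, 1, 2, 12, 7, 5, 0, 9, 6, 3, 10, 11, 4, 8]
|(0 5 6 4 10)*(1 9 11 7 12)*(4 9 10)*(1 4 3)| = 11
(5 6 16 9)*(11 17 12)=(5 6 16 9)(11 17 12)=[0, 1, 2, 3, 4, 6, 16, 7, 8, 5, 10, 17, 11, 13, 14, 15, 9, 12]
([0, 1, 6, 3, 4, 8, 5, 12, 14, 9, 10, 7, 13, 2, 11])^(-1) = (2 13 12 7 11 14 8 5 6)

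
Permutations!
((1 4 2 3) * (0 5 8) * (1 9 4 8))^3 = ((0 5 1 8)(2 3 9 4))^3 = (0 8 1 5)(2 4 9 3)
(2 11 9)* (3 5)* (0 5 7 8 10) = [5, 1, 11, 7, 4, 3, 6, 8, 10, 2, 0, 9] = (0 5 3 7 8 10)(2 11 9)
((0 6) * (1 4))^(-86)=((0 6)(1 4))^(-86)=(6)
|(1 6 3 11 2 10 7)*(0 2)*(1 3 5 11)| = 9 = |(0 2 10 7 3 1 6 5 11)|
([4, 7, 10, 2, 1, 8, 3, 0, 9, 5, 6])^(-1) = [7, 4, 3, 6, 0, 9, 10, 1, 5, 8, 2]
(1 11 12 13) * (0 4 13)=(0 4 13 1 11 12)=[4, 11, 2, 3, 13, 5, 6, 7, 8, 9, 10, 12, 0, 1]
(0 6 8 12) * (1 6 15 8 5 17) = (0 15 8 12)(1 6 5 17) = [15, 6, 2, 3, 4, 17, 5, 7, 12, 9, 10, 11, 0, 13, 14, 8, 16, 1]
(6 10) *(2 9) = (2 9)(6 10) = [0, 1, 9, 3, 4, 5, 10, 7, 8, 2, 6]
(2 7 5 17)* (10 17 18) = [0, 1, 7, 3, 4, 18, 6, 5, 8, 9, 17, 11, 12, 13, 14, 15, 16, 2, 10] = (2 7 5 18 10 17)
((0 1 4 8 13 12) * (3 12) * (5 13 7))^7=((0 1 4 8 7 5 13 3 12))^7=(0 3 5 8 1 12 13 7 4)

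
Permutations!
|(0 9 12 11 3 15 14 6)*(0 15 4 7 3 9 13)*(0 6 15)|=6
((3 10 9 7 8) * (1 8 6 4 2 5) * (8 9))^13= (1 5 2 4 6 7 9)(3 10 8)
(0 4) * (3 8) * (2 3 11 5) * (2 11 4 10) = (0 10 2 3 8 4)(5 11) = [10, 1, 3, 8, 0, 11, 6, 7, 4, 9, 2, 5]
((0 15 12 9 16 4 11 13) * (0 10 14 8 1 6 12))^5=(0 15)(1 4 8 16 14 9 10 12 13 6 11)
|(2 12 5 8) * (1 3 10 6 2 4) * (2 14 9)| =11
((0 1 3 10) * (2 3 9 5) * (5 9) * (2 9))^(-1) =((0 1 5 9 2 3 10))^(-1) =(0 10 3 2 9 5 1)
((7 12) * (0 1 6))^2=((0 1 6)(7 12))^2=(12)(0 6 1)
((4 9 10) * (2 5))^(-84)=((2 5)(4 9 10))^(-84)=(10)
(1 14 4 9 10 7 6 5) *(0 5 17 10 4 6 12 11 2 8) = [5, 14, 8, 3, 9, 1, 17, 12, 0, 4, 7, 2, 11, 13, 6, 15, 16, 10] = (0 5 1 14 6 17 10 7 12 11 2 8)(4 9)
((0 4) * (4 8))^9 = (8)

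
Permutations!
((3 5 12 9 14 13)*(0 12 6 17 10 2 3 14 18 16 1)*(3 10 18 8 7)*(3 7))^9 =(0 16 17 5 8 12 1 18 6 3 9)(2 10)(13 14)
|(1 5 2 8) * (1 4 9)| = |(1 5 2 8 4 9)| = 6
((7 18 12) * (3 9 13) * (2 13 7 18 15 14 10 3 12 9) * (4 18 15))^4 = ((2 13 12 15 14 10 3)(4 18 9 7))^4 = (18)(2 14 13 10 12 3 15)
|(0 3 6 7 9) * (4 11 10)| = 15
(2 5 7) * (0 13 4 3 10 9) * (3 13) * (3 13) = [13, 1, 5, 10, 3, 7, 6, 2, 8, 0, 9, 11, 12, 4] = (0 13 4 3 10 9)(2 5 7)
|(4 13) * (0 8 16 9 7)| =10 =|(0 8 16 9 7)(4 13)|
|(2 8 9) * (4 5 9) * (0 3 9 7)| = 8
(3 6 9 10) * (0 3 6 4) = (0 3 4)(6 9 10) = [3, 1, 2, 4, 0, 5, 9, 7, 8, 10, 6]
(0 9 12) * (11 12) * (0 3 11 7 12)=[9, 1, 2, 11, 4, 5, 6, 12, 8, 7, 10, 0, 3]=(0 9 7 12 3 11)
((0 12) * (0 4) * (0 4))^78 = (12)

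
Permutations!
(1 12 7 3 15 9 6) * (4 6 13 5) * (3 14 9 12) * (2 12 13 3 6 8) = [0, 6, 12, 15, 8, 4, 1, 14, 2, 3, 10, 11, 7, 5, 9, 13] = (1 6)(2 12 7 14 9 3 15 13 5 4 8)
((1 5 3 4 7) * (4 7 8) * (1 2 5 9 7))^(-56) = (1 5 7)(2 9 3)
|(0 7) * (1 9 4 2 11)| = |(0 7)(1 9 4 2 11)| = 10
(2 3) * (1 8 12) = (1 8 12)(2 3) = [0, 8, 3, 2, 4, 5, 6, 7, 12, 9, 10, 11, 1]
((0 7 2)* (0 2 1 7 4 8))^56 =((0 4 8)(1 7))^56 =(0 8 4)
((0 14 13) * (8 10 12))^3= ((0 14 13)(8 10 12))^3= (14)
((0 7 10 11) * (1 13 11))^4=(0 13 10)(1 7 11)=((0 7 10 1 13 11))^4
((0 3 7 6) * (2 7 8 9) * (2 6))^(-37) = (0 9 3 6 8)(2 7)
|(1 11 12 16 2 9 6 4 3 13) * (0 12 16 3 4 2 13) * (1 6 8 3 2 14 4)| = 42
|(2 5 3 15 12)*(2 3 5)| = |(3 15 12)| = 3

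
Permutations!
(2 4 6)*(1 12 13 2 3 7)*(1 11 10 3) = [0, 12, 4, 7, 6, 5, 1, 11, 8, 9, 3, 10, 13, 2] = (1 12 13 2 4 6)(3 7 11 10)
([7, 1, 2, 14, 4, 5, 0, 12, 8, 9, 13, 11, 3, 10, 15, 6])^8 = (0 7 12 3 14 15 6)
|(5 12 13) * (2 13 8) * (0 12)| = |(0 12 8 2 13 5)| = 6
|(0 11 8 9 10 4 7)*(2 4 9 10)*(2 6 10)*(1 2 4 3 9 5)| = |(0 11 8 4 7)(1 2 3 9 6 10 5)| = 35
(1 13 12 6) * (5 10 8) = (1 13 12 6)(5 10 8) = [0, 13, 2, 3, 4, 10, 1, 7, 5, 9, 8, 11, 6, 12]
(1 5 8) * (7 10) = (1 5 8)(7 10) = [0, 5, 2, 3, 4, 8, 6, 10, 1, 9, 7]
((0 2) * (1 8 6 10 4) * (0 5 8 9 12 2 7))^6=(1 6 2)(4 8 12)(5 9 10)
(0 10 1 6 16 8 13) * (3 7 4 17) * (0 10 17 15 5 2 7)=(0 17 3)(1 6 16 8 13 10)(2 7 4 15 5)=[17, 6, 7, 0, 15, 2, 16, 4, 13, 9, 1, 11, 12, 10, 14, 5, 8, 3]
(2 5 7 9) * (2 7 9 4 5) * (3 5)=[0, 1, 2, 5, 3, 9, 6, 4, 8, 7]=(3 5 9 7 4)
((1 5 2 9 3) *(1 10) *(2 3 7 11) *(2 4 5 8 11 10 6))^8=((1 8 11 4 5 3 6 2 9 7 10))^8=(1 9 3 11 10 2 5 8 7 6 4)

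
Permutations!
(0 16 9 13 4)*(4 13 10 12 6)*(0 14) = (0 16 9 10 12 6 4 14) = [16, 1, 2, 3, 14, 5, 4, 7, 8, 10, 12, 11, 6, 13, 0, 15, 9]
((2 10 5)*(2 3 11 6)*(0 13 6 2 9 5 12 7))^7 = (0 2 9 7 11 6 12 3 13 10 5) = ((0 13 6 9 5 3 11 2 10 12 7))^7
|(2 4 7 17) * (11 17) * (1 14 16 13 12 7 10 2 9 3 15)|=|(1 14 16 13 12 7 11 17 9 3 15)(2 4 10)|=33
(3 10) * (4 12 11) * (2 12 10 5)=(2 12 11 4 10 3 5)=[0, 1, 12, 5, 10, 2, 6, 7, 8, 9, 3, 4, 11]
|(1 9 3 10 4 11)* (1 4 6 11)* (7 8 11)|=9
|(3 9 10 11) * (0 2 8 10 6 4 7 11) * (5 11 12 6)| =|(0 2 8 10)(3 9 5 11)(4 7 12 6)| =4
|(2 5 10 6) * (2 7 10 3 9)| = |(2 5 3 9)(6 7 10)| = 12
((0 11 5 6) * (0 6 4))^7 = (0 4 5 11)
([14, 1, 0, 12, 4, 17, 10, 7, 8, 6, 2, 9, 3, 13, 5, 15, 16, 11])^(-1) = [2, 1, 10, 12, 4, 14, 9, 7, 8, 11, 6, 17, 3, 13, 0, 15, 16, 5]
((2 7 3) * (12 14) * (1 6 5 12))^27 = (1 5 14 6 12) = ((1 6 5 12 14)(2 7 3))^27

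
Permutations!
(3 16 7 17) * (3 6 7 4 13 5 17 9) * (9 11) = (3 16 4 13 5 17 6 7 11 9) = [0, 1, 2, 16, 13, 17, 7, 11, 8, 3, 10, 9, 12, 5, 14, 15, 4, 6]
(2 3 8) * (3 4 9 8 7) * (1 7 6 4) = (1 7 3 6 4 9 8 2) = [0, 7, 1, 6, 9, 5, 4, 3, 2, 8]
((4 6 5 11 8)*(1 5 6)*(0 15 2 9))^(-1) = ((0 15 2 9)(1 5 11 8 4))^(-1) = (0 9 2 15)(1 4 8 11 5)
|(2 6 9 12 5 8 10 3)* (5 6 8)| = 12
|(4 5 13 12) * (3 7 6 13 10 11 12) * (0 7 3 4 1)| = 10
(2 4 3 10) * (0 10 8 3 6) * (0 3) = (0 10 2 4 6 3 8) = [10, 1, 4, 8, 6, 5, 3, 7, 0, 9, 2]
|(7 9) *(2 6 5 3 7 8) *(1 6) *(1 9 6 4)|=|(1 4)(2 9 8)(3 7 6 5)|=12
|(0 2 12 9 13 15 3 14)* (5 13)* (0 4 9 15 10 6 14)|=|(0 2 12 15 3)(4 9 5 13 10 6 14)|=35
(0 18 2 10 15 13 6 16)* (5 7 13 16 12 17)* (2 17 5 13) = (0 18 17 13 6 12 5 7 2 10 15 16) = [18, 1, 10, 3, 4, 7, 12, 2, 8, 9, 15, 11, 5, 6, 14, 16, 0, 13, 17]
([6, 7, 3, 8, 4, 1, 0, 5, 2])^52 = [0, 7, 3, 8, 4, 1, 6, 5, 2]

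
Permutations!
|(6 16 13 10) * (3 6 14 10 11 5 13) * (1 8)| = |(1 8)(3 6 16)(5 13 11)(10 14)| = 6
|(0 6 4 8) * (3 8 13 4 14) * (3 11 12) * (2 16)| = 14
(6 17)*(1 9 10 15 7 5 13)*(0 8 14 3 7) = (0 8 14 3 7 5 13 1 9 10 15)(6 17) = [8, 9, 2, 7, 4, 13, 17, 5, 14, 10, 15, 11, 12, 1, 3, 0, 16, 6]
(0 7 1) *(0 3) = (0 7 1 3) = [7, 3, 2, 0, 4, 5, 6, 1]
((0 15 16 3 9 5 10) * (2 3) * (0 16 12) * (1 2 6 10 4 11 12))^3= ((0 15 1 2 3 9 5 4 11 12)(6 10 16))^3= (16)(0 2 5 12 1 9 11 15 3 4)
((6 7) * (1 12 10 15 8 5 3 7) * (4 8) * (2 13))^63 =(1 15 5 6 10 8 7 12 4 3)(2 13)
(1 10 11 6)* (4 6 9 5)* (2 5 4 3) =[0, 10, 5, 2, 6, 3, 1, 7, 8, 4, 11, 9] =(1 10 11 9 4 6)(2 5 3)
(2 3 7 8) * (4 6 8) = (2 3 7 4 6 8) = [0, 1, 3, 7, 6, 5, 8, 4, 2]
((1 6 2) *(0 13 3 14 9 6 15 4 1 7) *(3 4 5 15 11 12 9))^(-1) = (0 7 2 6 9 12 11 1 4 13)(3 14)(5 15)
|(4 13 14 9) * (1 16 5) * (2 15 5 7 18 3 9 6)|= |(1 16 7 18 3 9 4 13 14 6 2 15 5)|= 13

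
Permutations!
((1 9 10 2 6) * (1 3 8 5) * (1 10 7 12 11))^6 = (1 9 7 12 11)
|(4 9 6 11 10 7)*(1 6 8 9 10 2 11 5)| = |(1 6 5)(2 11)(4 10 7)(8 9)| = 6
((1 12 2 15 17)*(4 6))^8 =((1 12 2 15 17)(4 6))^8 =(1 15 12 17 2)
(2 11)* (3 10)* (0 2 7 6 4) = (0 2 11 7 6 4)(3 10) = [2, 1, 11, 10, 0, 5, 4, 6, 8, 9, 3, 7]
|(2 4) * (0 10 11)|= 6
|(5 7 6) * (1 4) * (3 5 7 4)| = |(1 3 5 4)(6 7)| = 4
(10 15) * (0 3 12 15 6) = [3, 1, 2, 12, 4, 5, 0, 7, 8, 9, 6, 11, 15, 13, 14, 10] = (0 3 12 15 10 6)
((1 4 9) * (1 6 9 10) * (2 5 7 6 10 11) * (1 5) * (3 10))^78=(1 11)(2 4)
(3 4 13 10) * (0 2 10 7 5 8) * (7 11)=(0 2 10 3 4 13 11 7 5 8)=[2, 1, 10, 4, 13, 8, 6, 5, 0, 9, 3, 7, 12, 11]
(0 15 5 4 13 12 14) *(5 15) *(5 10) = (15)(0 10 5 4 13 12 14) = [10, 1, 2, 3, 13, 4, 6, 7, 8, 9, 5, 11, 14, 12, 0, 15]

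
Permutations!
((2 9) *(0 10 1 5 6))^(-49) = (0 10 1 5 6)(2 9)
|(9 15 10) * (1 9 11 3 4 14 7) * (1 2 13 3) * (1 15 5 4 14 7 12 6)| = 33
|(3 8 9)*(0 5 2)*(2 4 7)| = 15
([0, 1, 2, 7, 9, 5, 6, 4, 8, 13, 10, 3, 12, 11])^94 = (3 13 4)(7 11 9)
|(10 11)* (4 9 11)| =4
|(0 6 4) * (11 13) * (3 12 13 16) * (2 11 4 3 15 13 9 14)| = |(0 6 3 12 9 14 2 11 16 15 13 4)| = 12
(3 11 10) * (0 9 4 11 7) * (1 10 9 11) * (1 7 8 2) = (0 11 9 4 7)(1 10 3 8 2) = [11, 10, 1, 8, 7, 5, 6, 0, 2, 4, 3, 9]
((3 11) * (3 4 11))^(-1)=((4 11))^(-1)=(4 11)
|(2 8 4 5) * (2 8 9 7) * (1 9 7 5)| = 10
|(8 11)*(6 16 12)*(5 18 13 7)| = 12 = |(5 18 13 7)(6 16 12)(8 11)|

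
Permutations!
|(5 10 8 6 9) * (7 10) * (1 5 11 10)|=|(1 5 7)(6 9 11 10 8)|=15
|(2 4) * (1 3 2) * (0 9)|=4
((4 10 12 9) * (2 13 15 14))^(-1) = (2 14 15 13)(4 9 12 10)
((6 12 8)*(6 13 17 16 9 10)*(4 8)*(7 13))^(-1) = (4 12 6 10 9 16 17 13 7 8)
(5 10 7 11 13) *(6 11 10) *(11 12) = (5 6 12 11 13)(7 10) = [0, 1, 2, 3, 4, 6, 12, 10, 8, 9, 7, 13, 11, 5]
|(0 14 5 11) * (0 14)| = 3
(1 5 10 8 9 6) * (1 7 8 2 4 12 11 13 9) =(1 5 10 2 4 12 11 13 9 6 7 8) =[0, 5, 4, 3, 12, 10, 7, 8, 1, 6, 2, 13, 11, 9]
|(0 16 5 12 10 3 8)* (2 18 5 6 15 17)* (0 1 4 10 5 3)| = |(0 16 6 15 17 2 18 3 8 1 4 10)(5 12)| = 12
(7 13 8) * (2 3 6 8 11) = (2 3 6 8 7 13 11) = [0, 1, 3, 6, 4, 5, 8, 13, 7, 9, 10, 2, 12, 11]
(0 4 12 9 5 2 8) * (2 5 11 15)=(0 4 12 9 11 15 2 8)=[4, 1, 8, 3, 12, 5, 6, 7, 0, 11, 10, 15, 9, 13, 14, 2]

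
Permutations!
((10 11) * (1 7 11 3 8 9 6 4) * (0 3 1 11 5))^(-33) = (11)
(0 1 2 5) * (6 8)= [1, 2, 5, 3, 4, 0, 8, 7, 6]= (0 1 2 5)(6 8)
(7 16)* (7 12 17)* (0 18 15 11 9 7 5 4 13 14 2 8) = (0 18 15 11 9 7 16 12 17 5 4 13 14 2 8) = [18, 1, 8, 3, 13, 4, 6, 16, 0, 7, 10, 9, 17, 14, 2, 11, 12, 5, 15]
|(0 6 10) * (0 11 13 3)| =6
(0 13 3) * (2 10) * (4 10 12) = (0 13 3)(2 12 4 10) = [13, 1, 12, 0, 10, 5, 6, 7, 8, 9, 2, 11, 4, 3]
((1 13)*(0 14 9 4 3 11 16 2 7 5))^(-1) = ((0 14 9 4 3 11 16 2 7 5)(1 13))^(-1) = (0 5 7 2 16 11 3 4 9 14)(1 13)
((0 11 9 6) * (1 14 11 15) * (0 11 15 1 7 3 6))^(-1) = ((0 1 14 15 7 3 6 11 9))^(-1) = (0 9 11 6 3 7 15 14 1)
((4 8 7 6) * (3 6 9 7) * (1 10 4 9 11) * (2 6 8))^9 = (1 10 4 2 6 9 7 11)(3 8)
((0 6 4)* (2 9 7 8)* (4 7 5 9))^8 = (9)(0 7 2)(4 6 8)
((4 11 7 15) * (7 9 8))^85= (4 11 9 8 7 15)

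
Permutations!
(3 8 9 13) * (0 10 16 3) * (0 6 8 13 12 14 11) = [10, 1, 2, 13, 4, 5, 8, 7, 9, 12, 16, 0, 14, 6, 11, 15, 3] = (0 10 16 3 13 6 8 9 12 14 11)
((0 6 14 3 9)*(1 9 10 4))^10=(0 14 10 1)(3 4 9 6)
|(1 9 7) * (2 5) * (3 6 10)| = 6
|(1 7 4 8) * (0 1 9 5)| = 7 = |(0 1 7 4 8 9 5)|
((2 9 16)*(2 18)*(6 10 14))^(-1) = ((2 9 16 18)(6 10 14))^(-1) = (2 18 16 9)(6 14 10)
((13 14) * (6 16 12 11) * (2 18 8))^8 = ((2 18 8)(6 16 12 11)(13 14))^8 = (2 8 18)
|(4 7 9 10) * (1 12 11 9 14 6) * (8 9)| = |(1 12 11 8 9 10 4 7 14 6)| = 10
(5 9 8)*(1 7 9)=(1 7 9 8 5)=[0, 7, 2, 3, 4, 1, 6, 9, 5, 8]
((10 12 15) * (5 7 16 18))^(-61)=((5 7 16 18)(10 12 15))^(-61)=(5 18 16 7)(10 15 12)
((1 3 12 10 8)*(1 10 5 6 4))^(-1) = (1 4 6 5 12 3)(8 10) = ((1 3 12 5 6 4)(8 10))^(-1)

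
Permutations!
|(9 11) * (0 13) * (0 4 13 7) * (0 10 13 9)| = 7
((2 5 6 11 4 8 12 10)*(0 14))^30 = ((0 14)(2 5 6 11 4 8 12 10))^30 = (14)(2 12 4 6)(5 10 8 11)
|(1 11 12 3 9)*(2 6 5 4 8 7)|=30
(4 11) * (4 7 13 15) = (4 11 7 13 15) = [0, 1, 2, 3, 11, 5, 6, 13, 8, 9, 10, 7, 12, 15, 14, 4]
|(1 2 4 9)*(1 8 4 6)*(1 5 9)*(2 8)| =|(1 8 4)(2 6 5 9)| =12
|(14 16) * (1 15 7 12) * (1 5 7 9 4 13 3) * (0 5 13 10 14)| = |(0 5 7 12 13 3 1 15 9 4 10 14 16)| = 13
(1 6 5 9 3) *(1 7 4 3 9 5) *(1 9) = (1 6 9)(3 7 4) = [0, 6, 2, 7, 3, 5, 9, 4, 8, 1]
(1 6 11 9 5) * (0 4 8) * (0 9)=[4, 6, 2, 3, 8, 1, 11, 7, 9, 5, 10, 0]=(0 4 8 9 5 1 6 11)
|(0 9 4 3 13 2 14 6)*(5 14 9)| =20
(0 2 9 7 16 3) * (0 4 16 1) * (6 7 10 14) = [2, 0, 9, 4, 16, 5, 7, 1, 8, 10, 14, 11, 12, 13, 6, 15, 3] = (0 2 9 10 14 6 7 1)(3 4 16)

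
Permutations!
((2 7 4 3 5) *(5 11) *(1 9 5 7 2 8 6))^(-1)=((1 9 5 8 6)(3 11 7 4))^(-1)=(1 6 8 5 9)(3 4 7 11)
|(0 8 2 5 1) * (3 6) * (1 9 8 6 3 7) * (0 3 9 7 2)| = |(0 6 2 5 7 1 3 9 8)| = 9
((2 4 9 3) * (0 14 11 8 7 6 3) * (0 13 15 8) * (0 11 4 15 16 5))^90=((0 14 4 9 13 16 5)(2 15 8 7 6 3))^90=(0 5 16 13 9 4 14)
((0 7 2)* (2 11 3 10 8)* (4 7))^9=(0 4 7 11 3 10 8 2)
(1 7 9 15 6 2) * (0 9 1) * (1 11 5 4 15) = (0 9 1 7 11 5 4 15 6 2) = [9, 7, 0, 3, 15, 4, 2, 11, 8, 1, 10, 5, 12, 13, 14, 6]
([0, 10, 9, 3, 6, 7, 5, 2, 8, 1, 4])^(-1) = (1 9 2 7 5 6 4 10)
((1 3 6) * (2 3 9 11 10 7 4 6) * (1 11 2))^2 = (1 2)(3 9)(4 11 7 6 10)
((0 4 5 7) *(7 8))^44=(0 7 8 5 4)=((0 4 5 8 7))^44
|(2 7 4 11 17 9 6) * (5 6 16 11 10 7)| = |(2 5 6)(4 10 7)(9 16 11 17)| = 12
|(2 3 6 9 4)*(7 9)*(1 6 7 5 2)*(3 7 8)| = 14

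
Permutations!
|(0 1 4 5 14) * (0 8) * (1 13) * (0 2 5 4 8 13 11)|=6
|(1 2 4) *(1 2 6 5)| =|(1 6 5)(2 4)| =6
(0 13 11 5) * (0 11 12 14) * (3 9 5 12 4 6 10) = (0 13 4 6 10 3 9 5 11 12 14) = [13, 1, 2, 9, 6, 11, 10, 7, 8, 5, 3, 12, 14, 4, 0]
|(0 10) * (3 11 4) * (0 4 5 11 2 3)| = 6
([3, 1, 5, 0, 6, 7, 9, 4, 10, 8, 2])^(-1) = (0 3)(2 10 8 9 6 4 7 5)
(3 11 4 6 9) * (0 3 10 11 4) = [3, 1, 2, 4, 6, 5, 9, 7, 8, 10, 11, 0] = (0 3 4 6 9 10 11)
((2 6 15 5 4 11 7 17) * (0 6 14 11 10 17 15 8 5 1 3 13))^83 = ((0 6 8 5 4 10 17 2 14 11 7 15 1 3 13))^83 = (0 14 6 11 8 7 5 15 4 1 10 3 17 13 2)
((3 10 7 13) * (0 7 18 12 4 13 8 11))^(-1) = (0 11 8 7)(3 13 4 12 18 10)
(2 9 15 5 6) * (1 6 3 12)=[0, 6, 9, 12, 4, 3, 2, 7, 8, 15, 10, 11, 1, 13, 14, 5]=(1 6 2 9 15 5 3 12)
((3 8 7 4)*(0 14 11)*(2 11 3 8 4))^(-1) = (0 11 2 7 8 4 3 14)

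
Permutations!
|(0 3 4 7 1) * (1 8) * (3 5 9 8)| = 15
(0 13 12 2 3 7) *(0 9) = (0 13 12 2 3 7 9) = [13, 1, 3, 7, 4, 5, 6, 9, 8, 0, 10, 11, 2, 12]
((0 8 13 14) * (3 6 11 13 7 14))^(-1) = (0 14 7 8)(3 13 11 6)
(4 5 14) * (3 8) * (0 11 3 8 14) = (0 11 3 14 4 5) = [11, 1, 2, 14, 5, 0, 6, 7, 8, 9, 10, 3, 12, 13, 4]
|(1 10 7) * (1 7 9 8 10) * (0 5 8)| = |(0 5 8 10 9)| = 5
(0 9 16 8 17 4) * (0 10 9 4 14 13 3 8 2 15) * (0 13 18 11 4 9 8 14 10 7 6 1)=(0 9 16 2 15 13 3 14 18 11 4 7 6 1)(8 17 10)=[9, 0, 15, 14, 7, 5, 1, 6, 17, 16, 8, 4, 12, 3, 18, 13, 2, 10, 11]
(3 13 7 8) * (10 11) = (3 13 7 8)(10 11) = [0, 1, 2, 13, 4, 5, 6, 8, 3, 9, 11, 10, 12, 7]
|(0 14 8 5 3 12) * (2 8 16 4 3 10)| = 12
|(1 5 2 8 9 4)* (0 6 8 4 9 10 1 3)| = 9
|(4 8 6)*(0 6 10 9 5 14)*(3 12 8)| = |(0 6 4 3 12 8 10 9 5 14)| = 10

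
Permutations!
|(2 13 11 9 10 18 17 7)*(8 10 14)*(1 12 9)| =12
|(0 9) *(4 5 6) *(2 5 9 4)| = |(0 4 9)(2 5 6)| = 3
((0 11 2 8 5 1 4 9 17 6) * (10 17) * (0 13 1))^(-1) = (0 5 8 2 11)(1 13 6 17 10 9 4) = ((0 11 2 8 5)(1 4 9 10 17 6 13))^(-1)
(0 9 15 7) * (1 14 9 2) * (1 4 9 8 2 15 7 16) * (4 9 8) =(0 15 16 1 14 4 8 2 9 7) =[15, 14, 9, 3, 8, 5, 6, 0, 2, 7, 10, 11, 12, 13, 4, 16, 1]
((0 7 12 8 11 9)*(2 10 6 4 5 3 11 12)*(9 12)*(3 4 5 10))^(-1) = ((0 7 2 3 11 12 8 9)(4 10 6 5))^(-1) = (0 9 8 12 11 3 2 7)(4 5 6 10)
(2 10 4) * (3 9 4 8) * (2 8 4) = (2 10 4 8 3 9) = [0, 1, 10, 9, 8, 5, 6, 7, 3, 2, 4]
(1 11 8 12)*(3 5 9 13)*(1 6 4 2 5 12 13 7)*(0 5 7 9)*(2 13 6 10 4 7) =(0 5)(1 11 8 6 7)(3 12 10 4 13) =[5, 11, 2, 12, 13, 0, 7, 1, 6, 9, 4, 8, 10, 3]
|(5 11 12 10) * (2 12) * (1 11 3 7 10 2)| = 4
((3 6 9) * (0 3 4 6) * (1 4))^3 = (0 3)(1 9 6 4)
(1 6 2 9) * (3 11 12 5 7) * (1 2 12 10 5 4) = [0, 6, 9, 11, 1, 7, 12, 3, 8, 2, 5, 10, 4] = (1 6 12 4)(2 9)(3 11 10 5 7)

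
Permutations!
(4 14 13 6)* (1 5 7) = (1 5 7)(4 14 13 6) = [0, 5, 2, 3, 14, 7, 4, 1, 8, 9, 10, 11, 12, 6, 13]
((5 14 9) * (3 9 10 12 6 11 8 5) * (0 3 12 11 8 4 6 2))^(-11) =((0 3 9 12 2)(4 6 8 5 14 10 11))^(-11) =(0 2 12 9 3)(4 5 11 8 10 6 14)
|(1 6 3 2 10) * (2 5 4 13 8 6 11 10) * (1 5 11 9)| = 8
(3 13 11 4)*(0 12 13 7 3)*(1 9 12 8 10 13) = (0 8 10 13 11 4)(1 9 12)(3 7) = [8, 9, 2, 7, 0, 5, 6, 3, 10, 12, 13, 4, 1, 11]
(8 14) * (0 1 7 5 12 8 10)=(0 1 7 5 12 8 14 10)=[1, 7, 2, 3, 4, 12, 6, 5, 14, 9, 0, 11, 8, 13, 10]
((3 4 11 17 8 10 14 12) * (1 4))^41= (1 10 4 14 11 12 17 3 8)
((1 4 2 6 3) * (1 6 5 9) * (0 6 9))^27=((0 6 3 9 1 4 2 5))^27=(0 9 2 6 1 5 3 4)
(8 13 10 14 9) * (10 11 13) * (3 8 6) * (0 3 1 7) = (0 3 8 10 14 9 6 1 7)(11 13) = [3, 7, 2, 8, 4, 5, 1, 0, 10, 6, 14, 13, 12, 11, 9]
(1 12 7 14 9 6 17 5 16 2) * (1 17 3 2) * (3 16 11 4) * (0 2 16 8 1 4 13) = [2, 12, 17, 16, 3, 11, 8, 14, 1, 6, 10, 13, 7, 0, 9, 15, 4, 5] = (0 2 17 5 11 13)(1 12 7 14 9 6 8)(3 16 4)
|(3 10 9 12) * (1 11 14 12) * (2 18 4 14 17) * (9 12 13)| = 9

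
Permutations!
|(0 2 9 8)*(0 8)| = |(0 2 9)| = 3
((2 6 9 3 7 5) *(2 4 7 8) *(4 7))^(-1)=(2 8 3 9 6)(5 7)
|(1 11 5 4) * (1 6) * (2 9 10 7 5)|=9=|(1 11 2 9 10 7 5 4 6)|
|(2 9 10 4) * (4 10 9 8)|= |(10)(2 8 4)|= 3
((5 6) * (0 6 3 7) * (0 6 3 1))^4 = ((0 3 7 6 5 1))^4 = (0 5 7)(1 6 3)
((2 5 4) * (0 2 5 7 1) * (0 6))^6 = (0 2 7 1 6)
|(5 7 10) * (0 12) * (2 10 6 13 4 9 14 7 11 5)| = 6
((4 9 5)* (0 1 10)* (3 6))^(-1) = (0 10 1)(3 6)(4 5 9)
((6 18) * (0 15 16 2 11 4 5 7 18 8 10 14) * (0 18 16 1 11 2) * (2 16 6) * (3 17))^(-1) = ((0 15 1 11 4 5 7 6 8 10 14 18 2 16)(3 17))^(-1) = (0 16 2 18 14 10 8 6 7 5 4 11 1 15)(3 17)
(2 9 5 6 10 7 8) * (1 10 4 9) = (1 10 7 8 2)(4 9 5 6) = [0, 10, 1, 3, 9, 6, 4, 8, 2, 5, 7]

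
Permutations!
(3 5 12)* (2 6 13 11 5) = [0, 1, 6, 2, 4, 12, 13, 7, 8, 9, 10, 5, 3, 11] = (2 6 13 11 5 12 3)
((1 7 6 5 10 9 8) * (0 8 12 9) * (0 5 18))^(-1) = (0 18 6 7 1 8)(5 10)(9 12)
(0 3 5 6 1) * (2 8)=(0 3 5 6 1)(2 8)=[3, 0, 8, 5, 4, 6, 1, 7, 2]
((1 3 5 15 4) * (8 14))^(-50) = (15)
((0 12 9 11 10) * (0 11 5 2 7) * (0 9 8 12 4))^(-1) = ((0 4)(2 7 9 5)(8 12)(10 11))^(-1) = (0 4)(2 5 9 7)(8 12)(10 11)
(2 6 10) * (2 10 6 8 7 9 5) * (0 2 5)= (10)(0 2 8 7 9)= [2, 1, 8, 3, 4, 5, 6, 9, 7, 0, 10]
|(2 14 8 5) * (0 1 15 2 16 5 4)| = |(0 1 15 2 14 8 4)(5 16)| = 14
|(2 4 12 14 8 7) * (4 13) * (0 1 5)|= 21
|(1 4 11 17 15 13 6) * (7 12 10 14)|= |(1 4 11 17 15 13 6)(7 12 10 14)|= 28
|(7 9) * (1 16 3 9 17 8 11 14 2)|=10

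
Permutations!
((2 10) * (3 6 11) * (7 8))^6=(11)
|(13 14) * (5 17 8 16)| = 4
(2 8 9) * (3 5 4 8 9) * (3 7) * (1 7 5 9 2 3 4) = (1 7 4 8 5)(3 9) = [0, 7, 2, 9, 8, 1, 6, 4, 5, 3]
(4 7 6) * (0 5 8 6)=(0 5 8 6 4 7)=[5, 1, 2, 3, 7, 8, 4, 0, 6]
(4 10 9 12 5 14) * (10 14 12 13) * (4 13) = (4 14 13 10 9)(5 12) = [0, 1, 2, 3, 14, 12, 6, 7, 8, 4, 9, 11, 5, 10, 13]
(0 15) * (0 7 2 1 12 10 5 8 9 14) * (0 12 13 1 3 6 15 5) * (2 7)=(0 5 8 9 14 12 10)(1 13)(2 3 6 15)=[5, 13, 3, 6, 4, 8, 15, 7, 9, 14, 0, 11, 10, 1, 12, 2]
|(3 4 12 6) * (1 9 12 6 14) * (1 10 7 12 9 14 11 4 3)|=8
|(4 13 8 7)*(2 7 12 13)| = |(2 7 4)(8 12 13)| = 3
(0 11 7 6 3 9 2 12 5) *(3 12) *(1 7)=[11, 7, 3, 9, 4, 0, 12, 6, 8, 2, 10, 1, 5]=(0 11 1 7 6 12 5)(2 3 9)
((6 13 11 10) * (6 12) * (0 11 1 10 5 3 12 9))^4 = (0 12 10 5 13)(1 11 6 9 3)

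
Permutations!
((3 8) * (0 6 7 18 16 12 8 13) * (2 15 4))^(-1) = ((0 6 7 18 16 12 8 3 13)(2 15 4))^(-1) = (0 13 3 8 12 16 18 7 6)(2 4 15)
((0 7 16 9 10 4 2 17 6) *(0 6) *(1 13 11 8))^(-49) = (0 17 2 4 10 9 16 7)(1 8 11 13)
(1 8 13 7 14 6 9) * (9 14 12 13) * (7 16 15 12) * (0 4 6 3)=(0 4 6 14 3)(1 8 9)(12 13 16 15)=[4, 8, 2, 0, 6, 5, 14, 7, 9, 1, 10, 11, 13, 16, 3, 12, 15]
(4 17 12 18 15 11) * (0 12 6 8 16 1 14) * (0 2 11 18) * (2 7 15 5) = (0 12)(1 14 7 15 18 5 2 11 4 17 6 8 16) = [12, 14, 11, 3, 17, 2, 8, 15, 16, 9, 10, 4, 0, 13, 7, 18, 1, 6, 5]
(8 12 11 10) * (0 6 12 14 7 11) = [6, 1, 2, 3, 4, 5, 12, 11, 14, 9, 8, 10, 0, 13, 7] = (0 6 12)(7 11 10 8 14)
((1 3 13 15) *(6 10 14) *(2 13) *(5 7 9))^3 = (1 13 3 15 2)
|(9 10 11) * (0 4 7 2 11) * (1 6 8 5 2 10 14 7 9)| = 6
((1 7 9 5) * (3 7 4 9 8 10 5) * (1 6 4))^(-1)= (3 9 4 6 5 10 8 7)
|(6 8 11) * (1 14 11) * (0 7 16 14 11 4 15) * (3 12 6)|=|(0 7 16 14 4 15)(1 11 3 12 6 8)|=6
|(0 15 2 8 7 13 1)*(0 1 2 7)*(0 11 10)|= |(0 15 7 13 2 8 11 10)|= 8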